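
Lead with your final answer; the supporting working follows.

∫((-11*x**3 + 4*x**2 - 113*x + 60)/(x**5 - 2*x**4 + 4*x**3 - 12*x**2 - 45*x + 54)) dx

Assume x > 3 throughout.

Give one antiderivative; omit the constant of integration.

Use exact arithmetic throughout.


The answer is -3*log(x - 3) + log(x - 1) + 2*log(x + 2) + atan(x/3)/3.
Step 1. Decompose ∫((-11*x**3 + 4*x**2 - 113*x + 60)/(x**5 - 2*x**4 + 4*x**3 - 12*x**2 - 45*x + 54)) dx by partial fractions, (-11*x**3 + 4*x**2 - 113*x + 60)/(x**5 - 2*x**4 + 4*x**3 - 12*x**2 - 45*x + 54) = 1/(x**2 + 9) + 2/(x + 2) + 1/(x - 1) - 3/(x - 3): now ∫(-3/(x - 3)) dx + ∫(1/(x - 1)) dx + ∫(2/(x + 2)) dx + ∫(1/(x**2 + 9)) dx.
Step 2. Evaluate the standard form [assuming x > -2]: now 2*log(x + 2) + ∫(-3/(x - 3)) dx + ∫(1/(x - 1)) dx + ∫(1/(x**2 + 9)) dx.
Step 3. Evaluate the standard form [assuming x > 1]: now log(x - 1) + 2*log(x + 2) + ∫(-3/(x - 3)) dx + ∫(1/(x**2 + 9)) dx.
Step 4. Evaluate the standard form [assuming x > 3]: now -3*log(x - 3) + log(x - 1) + 2*log(x + 2) + ∫(1/(x**2 + 9)) dx.
Step 5. Evaluate the standard form: now -3*log(x - 3) + log(x - 1) + 2*log(x + 2) + atan(x/3)/3.
Answer: -3*log(x - 3) + log(x - 1) + 2*log(x + 2) + atan(x/3)/3.


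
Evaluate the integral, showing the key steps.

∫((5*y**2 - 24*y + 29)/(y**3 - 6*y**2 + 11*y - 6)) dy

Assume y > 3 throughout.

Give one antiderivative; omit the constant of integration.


Step 1. Decompose ∫((5*y**2 - 24*y + 29)/(y**3 - 6*y**2 + 11*y - 6)) dy by partial fractions, (5*y**2 - 24*y + 29)/(y**3 - 6*y**2 + 11*y - 6) = 5/(y - 1) - 1/(y - 2) + 1/(y - 3): now ∫(1/(y - 3)) dy + ∫(-1/(y - 2)) dy + ∫(5/(y - 1)) dy.
Step 2. Evaluate the standard form [assuming y > 1]: now 5*log(y - 1) + ∫(1/(y - 3)) dy + ∫(-1/(y - 2)) dy.
Step 3. Evaluate the standard form [assuming y > 2]: now -log(y - 2) + 5*log(y - 1) + ∫(1/(y - 3)) dy.
Step 4. Evaluate the standard form [assuming y > 3]: now log(y - 3) - log(y - 2) + 5*log(y - 1).
Answer: log(y - 3) - log(y - 2) + 5*log(y - 1).


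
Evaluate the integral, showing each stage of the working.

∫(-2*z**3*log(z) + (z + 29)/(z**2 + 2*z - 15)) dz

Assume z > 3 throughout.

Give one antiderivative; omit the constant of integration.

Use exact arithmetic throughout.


Step 1. Rewrite: now ∫(-2*z**3*log(z)) dz + ∫((z + 29)/(z**2 + 2*z - 15)) dz.
Step 2. Decompose ∫((z + 29)/(z**2 + 2*z - 15)) dz by partial fractions, (z + 29)/(z**2 + 2*z - 15) = -3/(z + 5) + 4/(z - 3): now ∫(-2*z**3*log(z)) dz + ∫(4/(z - 3)) dz + ∫(-3/(z + 5)) dz.
Step 3. Evaluate the standard form [assuming z > 3]: now 4*log(z - 3) + ∫(-2*z**3*log(z)) dz + ∫(-3/(z + 5)) dz.
Step 4. Evaluate the standard form [assuming z > -5]: now 4*log(z - 3) - 3*log(z + 5) + ∫(-2*z**3*log(z)) dz.
Step 5. Integrate ∫(-2*z**3*log(z)) dz by parts with u = log(z), dv = (-2*z**3) dz, so v = -z**4/2 [assuming z > 0]: now -z**4*log(z)/2 + 4*log(z - 3) - 3*log(z + 5) + ∫(z**3/2) dz.
Step 6. Evaluate the standard form: now -z**4*log(z)/2 + z**4/8 + 4*log(z - 3) - 3*log(z + 5).
Answer: -z**4*log(z)/2 + z**4/8 + 4*log(z - 3) - 3*log(z + 5).


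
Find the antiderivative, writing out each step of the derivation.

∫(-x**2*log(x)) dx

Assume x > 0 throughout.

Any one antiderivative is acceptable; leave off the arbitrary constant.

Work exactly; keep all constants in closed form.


Step 1. Integrate ∫(-x**2*log(x)) dx by parts with u = log(x), dv = (-x**2) dx, so v = -x**3/3 [assuming x > 0]: now -x**3*log(x)/3 + ∫(x**2/3) dx.
Step 2. Evaluate the standard form: now -x**3*log(x)/3 + x**3/9.
Answer: -x**3*log(x)/3 + x**3/9.


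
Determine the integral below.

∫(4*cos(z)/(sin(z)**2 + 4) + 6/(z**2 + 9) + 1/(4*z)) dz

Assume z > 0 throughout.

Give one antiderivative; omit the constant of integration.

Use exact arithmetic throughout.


Answer: log(z)/4 + 2*atan(z/3) + 2*atan(sin(z)/2).


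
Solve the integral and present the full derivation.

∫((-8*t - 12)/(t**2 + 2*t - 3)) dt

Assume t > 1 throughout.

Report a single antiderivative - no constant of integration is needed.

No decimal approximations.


Step 1. Decompose ∫((-8*t - 12)/(t**2 + 2*t - 3)) dt by partial fractions, (-8*t - 12)/(t**2 + 2*t - 3) = -3/(t + 3) - 5/(t - 1): now ∫(-5/(t - 1)) dt + ∫(-3/(t + 3)) dt.
Step 2. Evaluate the standard form [assuming t > 1]: now -5*log(t - 1) + ∫(-3/(t + 3)) dt.
Step 3. Evaluate the standard form [assuming t > -3]: now -5*log(t - 1) - 3*log(t + 3).
Answer: -5*log(t - 1) - 3*log(t + 3).


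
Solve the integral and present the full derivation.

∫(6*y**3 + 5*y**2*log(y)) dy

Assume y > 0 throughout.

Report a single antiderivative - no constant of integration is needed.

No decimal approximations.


Step 1. Rewrite: now ∫(6*y**3) dy + ∫(5*y**2*log(y)) dy.
Step 2. Evaluate the standard form: now 3*y**4/2 + ∫(5*y**2*log(y)) dy.
Step 3. Integrate ∫(5*y**2*log(y)) dy by parts with u = log(y), dv = (5*y**2) dy, so v = 5*y**3/3 [assuming y > 0]: now 3*y**4/2 + 5*y**3*log(y)/3 + ∫(-5*y**2/3) dy.
Step 4. Evaluate the standard form: now 3*y**4/2 + 5*y**3*log(y)/3 - 5*y**3/9.
Answer: 3*y**4/2 + 5*y**3*log(y)/3 - 5*y**3/9.


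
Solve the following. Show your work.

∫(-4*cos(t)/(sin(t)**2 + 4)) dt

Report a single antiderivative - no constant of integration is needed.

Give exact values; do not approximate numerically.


Step 1. Substitute u = sin(t), turning ∫(-4*cos(t)/(sin(t)**2 + 4)) dt into ∫(-4/(u**2 + 4)) du: now ∫(-4/(u**2 + 4)) du.
Step 2. Evaluate the standard form: now -2*atan(u/2).
Step 3. Substitute back u = sin(t): now -2*atan(sin(t)/2).
Answer: -2*atan(sin(t)/2).


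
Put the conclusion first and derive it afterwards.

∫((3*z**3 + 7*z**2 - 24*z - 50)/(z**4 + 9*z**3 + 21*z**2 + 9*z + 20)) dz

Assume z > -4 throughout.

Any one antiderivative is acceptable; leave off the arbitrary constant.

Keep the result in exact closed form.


The answer is -2*log(z + 4) + 5*log(z + 5) - 3*atan(z).
Step 1. Decompose ∫((3*z**3 + 7*z**2 - 24*z - 50)/(z**4 + 9*z**3 + 21*z**2 + 9*z + 20)) dz by partial fractions, (3*z**3 + 7*z**2 - 24*z - 50)/(z**4 + 9*z**3 + 21*z**2 + 9*z + 20) = -3/(z**2 + 1) + 5/(z + 5) - 2/(z + 4): now ∫(-2/(z + 4)) dz + ∫(5/(z + 5)) dz + ∫(-3/(z**2 + 1)) dz.
Step 2. Evaluate the standard form [assuming z > -5]: now 5*log(z + 5) + ∫(-2/(z + 4)) dz + ∫(-3/(z**2 + 1)) dz.
Step 3. Evaluate the standard form [assuming z > -4]: now -2*log(z + 4) + 5*log(z + 5) + ∫(-3/(z**2 + 1)) dz.
Step 4. Evaluate the standard form: now -2*log(z + 4) + 5*log(z + 5) - 3*atan(z).
Answer: -2*log(z + 4) + 5*log(z + 5) - 3*atan(z).


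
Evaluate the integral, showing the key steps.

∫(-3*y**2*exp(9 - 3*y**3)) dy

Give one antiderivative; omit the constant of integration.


Step 1. Substitute u = y**3 - 3, turning ∫(-3*y**2*exp(9 - 3*y**3)) dy into ∫(-exp(-3*u)) du: now ∫(-exp(-3*u)) du.
Step 2. Evaluate the standard form: now exp(-3*u)/3.
Step 3. Substitute back u = y**3 - 3: now exp(9 - 3*y**3)/3.
Answer: exp(9 - 3*y**3)/3.


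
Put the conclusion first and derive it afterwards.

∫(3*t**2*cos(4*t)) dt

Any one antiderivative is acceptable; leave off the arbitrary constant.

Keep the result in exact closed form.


The answer is 3*t**2*sin(4*t)/4 + 3*t*cos(4*t)/8 - 3*sin(4*t)/32.
Step 1. Integrate ∫(3*t**2*cos(4*t)) dt by parts with u = t**2, dv = (3*cos(4*t)) dt, so v = 3*sin(4*t)/4: now 3*t**2*sin(4*t)/4 + ∫(-3*t*sin(4*t)/2) dt.
Step 2. Integrate ∫(-3*t*sin(4*t)/2) dt by parts with u = t, dv = (-3*sin(4*t)/2) dt, so v = 3*cos(4*t)/8: now 3*t**2*sin(4*t)/4 + 3*t*cos(4*t)/8 + ∫(-3*cos(4*t)/8) dt.
Step 3. Evaluate the standard form: now 3*t**2*sin(4*t)/4 + 3*t*cos(4*t)/8 - 3*sin(4*t)/32.
Answer: 3*t**2*sin(4*t)/4 + 3*t*cos(4*t)/8 - 3*sin(4*t)/32.


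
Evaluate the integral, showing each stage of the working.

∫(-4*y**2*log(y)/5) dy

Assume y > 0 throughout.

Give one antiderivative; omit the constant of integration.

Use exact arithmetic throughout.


Step 1. Integrate ∫(-4*y**2*log(y)/5) dy by parts with u = log(y), dv = (-4*y**2/5) dy, so v = -4*y**3/15 [assuming y > 0]: now -4*y**3*log(y)/15 + ∫(4*y**2/15) dy.
Step 2. Evaluate the standard form: now -4*y**3*log(y)/15 + 4*y**3/45.
Answer: -4*y**3*log(y)/15 + 4*y**3/45.


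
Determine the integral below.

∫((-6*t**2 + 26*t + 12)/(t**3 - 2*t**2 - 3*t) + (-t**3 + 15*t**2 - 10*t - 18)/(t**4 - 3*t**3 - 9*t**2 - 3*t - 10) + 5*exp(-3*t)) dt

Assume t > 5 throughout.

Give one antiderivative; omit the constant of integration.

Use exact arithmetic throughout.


Answer: -4*log(t) + log(t - 5) + 3*log(t - 3) - 5*log(t + 1) - 2*log(t + 2) + 3*atan(t) - 5*exp(-3*t)/3.


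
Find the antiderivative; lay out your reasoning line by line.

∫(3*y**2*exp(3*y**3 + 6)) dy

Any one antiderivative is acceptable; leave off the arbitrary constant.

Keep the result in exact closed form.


Step 1. Substitute u = y**3 + 2, turning ∫(3*y**2*exp(3*y**3 + 6)) dy into ∫(exp(3*u)) du: now ∫(exp(3*u)) du.
Step 2. Evaluate the standard form: now exp(3*u)/3.
Step 3. Substitute back u = y**3 + 2: now exp(3*y**3 + 6)/3.
Answer: exp(3*y**3 + 6)/3.


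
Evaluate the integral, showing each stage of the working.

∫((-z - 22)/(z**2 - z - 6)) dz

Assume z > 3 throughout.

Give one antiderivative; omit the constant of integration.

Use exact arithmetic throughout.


Step 1. Decompose ∫((-z - 22)/(z**2 - z - 6)) dz by partial fractions, (-z - 22)/(z**2 - z - 6) = 4/(z + 2) - 5/(z - 3): now ∫(-5/(z - 3)) dz + ∫(4/(z + 2)) dz.
Step 2. Evaluate the standard form [assuming z > 3]: now -5*log(z - 3) + ∫(4/(z + 2)) dz.
Step 3. Evaluate the standard form [assuming z > -2]: now -5*log(z - 3) + 4*log(z + 2).
Answer: -5*log(z - 3) + 4*log(z + 2).


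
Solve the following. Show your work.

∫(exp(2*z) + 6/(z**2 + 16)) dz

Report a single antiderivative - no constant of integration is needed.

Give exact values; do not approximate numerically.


Step 1. Rewrite: now ∫(6/(z**2 + 16)) dz + ∫(exp(2*z)) dz.
Step 2. Evaluate the standard form: now exp(2*z)/2 + ∫(6/(z**2 + 16)) dz.
Step 3. Evaluate the standard form: now exp(2*z)/2 + 3*atan(z/4)/2.
Answer: exp(2*z)/2 + 3*atan(z/4)/2.


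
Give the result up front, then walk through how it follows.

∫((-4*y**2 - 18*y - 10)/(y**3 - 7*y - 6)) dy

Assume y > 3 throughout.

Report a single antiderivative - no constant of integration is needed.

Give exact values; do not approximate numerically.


The answer is -5*log(y - 3) - log(y + 1) + 2*log(y + 2).
Step 1. Decompose ∫((-4*y**2 - 18*y - 10)/(y**3 - 7*y - 6)) dy by partial fractions, (-4*y**2 - 18*y - 10)/(y**3 - 7*y - 6) = 2/(y + 2) - 1/(y + 1) - 5/(y - 3): now ∫(-5/(y - 3)) dy + ∫(-1/(y + 1)) dy + ∫(2/(y + 2)) dy.
Step 2. Evaluate the standard form [assuming y > 3]: now -5*log(y - 3) + ∫(-1/(y + 1)) dy + ∫(2/(y + 2)) dy.
Step 3. Evaluate the standard form [assuming y > -1]: now -5*log(y - 3) - log(y + 1) + ∫(2/(y + 2)) dy.
Step 4. Evaluate the standard form [assuming y > -2]: now -5*log(y - 3) - log(y + 1) + 2*log(y + 2).
Answer: -5*log(y - 3) - log(y + 1) + 2*log(y + 2).


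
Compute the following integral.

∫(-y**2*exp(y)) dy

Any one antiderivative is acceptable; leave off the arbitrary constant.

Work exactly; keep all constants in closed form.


Answer: -y**2*exp(y) + 2*y*exp(y) - 2*exp(y).


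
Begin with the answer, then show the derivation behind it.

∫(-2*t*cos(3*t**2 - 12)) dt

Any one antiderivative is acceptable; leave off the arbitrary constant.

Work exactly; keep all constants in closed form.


The answer is -sin(3*t**2 - 12)/3.
Step 1. Substitute u = t**2 - 4, turning ∫(-2*t*cos(3*t**2 - 12)) dt into ∫(-cos(3*u)) du: now ∫(-cos(3*u)) du.
Step 2. Evaluate the standard form: now -sin(3*u)/3.
Step 3. Substitute back u = t**2 - 4: now -sin(3*t**2 - 12)/3.
Answer: -sin(3*t**2 - 12)/3.


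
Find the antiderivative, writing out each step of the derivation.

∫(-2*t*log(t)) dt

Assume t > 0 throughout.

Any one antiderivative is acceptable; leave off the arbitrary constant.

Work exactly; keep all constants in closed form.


Step 1. Integrate ∫(-2*t*log(t)) dt by parts with u = log(t), dv = (-2*t) dt, so v = -t**2 [assuming t > 0]: now -t**2*log(t) + ∫(t) dt.
Step 2. Evaluate the standard form: now -t**2*log(t) + t**2/2.
Answer: -t**2*log(t) + t**2/2.


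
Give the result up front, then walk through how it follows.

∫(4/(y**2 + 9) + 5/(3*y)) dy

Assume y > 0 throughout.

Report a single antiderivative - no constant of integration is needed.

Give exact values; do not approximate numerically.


The answer is 5*log(y)/3 + 4*atan(y/3)/3.
Step 1. Rewrite: now ∫(5/(3*y)) dy + ∫(4/(y**2 + 9)) dy.
Step 2. Evaluate the standard form: now 4*atan(y/3)/3 + ∫(5/(3*y)) dy.
Step 3. Evaluate the standard form [assuming y > 0]: now 5*log(y)/3 + 4*atan(y/3)/3.
Answer: 5*log(y)/3 + 4*atan(y/3)/3.


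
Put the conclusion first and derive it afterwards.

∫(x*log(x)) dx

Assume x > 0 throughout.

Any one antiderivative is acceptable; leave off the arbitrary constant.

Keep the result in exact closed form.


The answer is x**2*log(x)/2 - x**2/4.
Step 1. Integrate ∫(x*log(x)) dx by parts with u = log(x), dv = (x) dx, so v = x**2/2 [assuming x > 0]: now x**2*log(x)/2 + ∫(-x/2) dx.
Step 2. Evaluate the standard form: now x**2*log(x)/2 - x**2/4.
Answer: x**2*log(x)/2 - x**2/4.


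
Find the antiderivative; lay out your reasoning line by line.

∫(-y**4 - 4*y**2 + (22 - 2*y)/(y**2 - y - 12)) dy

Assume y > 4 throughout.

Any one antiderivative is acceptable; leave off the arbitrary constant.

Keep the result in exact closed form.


Step 1. Rewrite: now ∫(-4*y**2) dy + ∫(-y**4) dy + ∫((22 - 2*y)/(y**2 - y - 12)) dy.
Step 2. Evaluate the standard form: now -y**5/5 + ∫(-4*y**2) dy + ∫((22 - 2*y)/(y**2 - y - 12)) dy.
Step 3. Evaluate the standard form: now -y**5/5 - 4*y**3/3 + ∫((22 - 2*y)/(y**2 - y - 12)) dy.
Step 4. Decompose ∫((22 - 2*y)/(y**2 - y - 12)) dy by partial fractions, (22 - 2*y)/(y**2 - y - 12) = -4/(y + 3) + 2/(y - 4): now -y**5/5 - 4*y**3/3 + ∫(2/(y - 4)) dy + ∫(-4/(y + 3)) dy.
Step 5. Evaluate the standard form [assuming y > 4]: now -y**5/5 - 4*y**3/3 + 2*log(y - 4) + ∫(-4/(y + 3)) dy.
Step 6. Evaluate the standard form [assuming y > -3]: now -y**5/5 - 4*y**3/3 + 2*log(y - 4) - 4*log(y + 3).
Answer: -y**5/5 - 4*y**3/3 + 2*log(y - 4) - 4*log(y + 3).


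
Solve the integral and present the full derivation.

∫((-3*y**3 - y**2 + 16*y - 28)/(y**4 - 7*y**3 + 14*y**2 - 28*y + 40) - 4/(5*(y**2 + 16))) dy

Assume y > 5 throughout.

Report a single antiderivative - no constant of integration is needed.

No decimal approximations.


Step 1. Rewrite: now ∫((-3*y**3 - y**2 + 16*y - 28)/(y**4 - 7*y**3 + 14*y**2 - 28*y + 40)) dy + ∫(-4/(5*(y**2 + 16))) dy.
Step 2. Evaluate the standard form: now -atan(y/4)/5 + ∫((-3*y**3 - y**2 + 16*y - 28)/(y**4 - 7*y**3 + 14*y**2 - 28*y + 40)) dy.
Step 3. Decompose ∫((-3*y**3 - y**2 + 16*y - 28)/(y**4 - 7*y**3 + 14*y**2 - 28*y + 40)) dy by partial fractions, (-3*y**3 - y**2 + 16*y - 28)/(y**4 - 7*y**3 + 14*y**2 - 28*y + 40) = -4/(y**2 + 4) + 1/(y - 2) - 4/(y - 5): now -atan(y/4)/5 + ∫(-4/(y - 5)) dy + ∫(1/(y - 2)) dy + ∫(-4/(y**2 + 4)) dy.
Step 4. Evaluate the standard form [assuming y > 5]: now -4*log(y - 5) - atan(y/4)/5 + ∫(1/(y - 2)) dy + ∫(-4/(y**2 + 4)) dy.
Step 5. Evaluate the standard form [assuming y > 2]: now -4*log(y - 5) + log(y - 2) - atan(y/4)/5 + ∫(-4/(y**2 + 4)) dy.
Step 6. Evaluate the standard form: now -4*log(y - 5) + log(y - 2) - atan(y/4)/5 - 2*atan(y/2).
Answer: -4*log(y - 5) + log(y - 2) - atan(y/4)/5 - 2*atan(y/2).


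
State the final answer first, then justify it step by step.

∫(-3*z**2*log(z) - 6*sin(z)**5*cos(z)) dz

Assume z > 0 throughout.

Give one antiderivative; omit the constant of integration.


The answer is -z**3*log(z) + z**3/3 - sin(z)**6.
Step 1. Rewrite: now ∫(-3*z**2*log(z)) dz + ∫(-6*sin(z)**5*cos(z)) dz.
Step 2. Integrate ∫(-3*z**2*log(z)) dz by parts with u = log(z), dv = (-3*z**2) dz, so v = -z**3 [assuming z > 0]: now -z**3*log(z) + ∫(z**2) dz + ∫(-6*sin(z)**5*cos(z)) dz.
Step 3. Evaluate the standard form: now -z**3*log(z) + z**3/3 + ∫(-6*sin(z)**5*cos(z)) dz.
Step 4. Substitute u = sin(z), turning ∫(-6*sin(z)**5*cos(z)) dz into ∫(-6*u**5) du: now -z**3*log(z) + z**3/3 + ∫(-6*u**5) du.
Step 5. Evaluate the standard form: now -u**6 - z**3*log(z) + z**3/3.
Step 6. Substitute back u = sin(z): now -z**3*log(z) + z**3/3 - sin(z)**6.
Answer: -z**3*log(z) + z**3/3 - sin(z)**6.


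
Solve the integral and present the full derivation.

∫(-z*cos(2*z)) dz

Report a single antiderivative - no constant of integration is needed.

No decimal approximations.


Step 1. Integrate ∫(-z*cos(2*z)) dz by parts with u = z, dv = (-cos(2*z)) dz, so v = -sin(2*z)/2: now -z*sin(2*z)/2 + ∫(sin(2*z)/2) dz.
Step 2. Evaluate the standard form: now -z*sin(2*z)/2 - cos(2*z)/4.
Answer: -z*sin(2*z)/2 - cos(2*z)/4.


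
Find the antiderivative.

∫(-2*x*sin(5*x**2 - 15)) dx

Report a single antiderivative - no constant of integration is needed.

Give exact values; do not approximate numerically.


Answer: cos(5*x**2 - 15)/5.


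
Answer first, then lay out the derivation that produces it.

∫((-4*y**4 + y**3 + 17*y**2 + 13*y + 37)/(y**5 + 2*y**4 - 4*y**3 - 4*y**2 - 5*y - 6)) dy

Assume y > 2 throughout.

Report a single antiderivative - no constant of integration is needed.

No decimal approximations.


The answer is log(y - 2) - 3*log(y + 1) - 2*log(y + 3) - 2*atan(y).
Step 1. Decompose ∫((-4*y**4 + y**3 + 17*y**2 + 13*y + 37)/(y**5 + 2*y**4 - 4*y**3 - 4*y**2 - 5*y - 6)) dy by partial fractions, (-4*y**4 + y**3 + 17*y**2 + 13*y + 37)/(y**5 + 2*y**4 - 4*y**3 - 4*y**2 - 5*y - 6) = -2/(y**2 + 1) - 2/(y + 3) - 3/(y + 1) + 1/(y - 2): now ∫(1/(y - 2)) dy + ∫(-3/(y + 1)) dy + ∫(-2/(y + 3)) dy + ∫(-2/(y**2 + 1)) dy.
Step 2. Evaluate the standard form [assuming y > -3]: now -2*log(y + 3) + ∫(1/(y - 2)) dy + ∫(-3/(y + 1)) dy + ∫(-2/(y**2 + 1)) dy.
Step 3. Evaluate the standard form [assuming y > -1]: now -3*log(y + 1) - 2*log(y + 3) + ∫(1/(y - 2)) dy + ∫(-2/(y**2 + 1)) dy.
Step 4. Evaluate the standard form [assuming y > 2]: now log(y - 2) - 3*log(y + 1) - 2*log(y + 3) + ∫(-2/(y**2 + 1)) dy.
Step 5. Evaluate the standard form: now log(y - 2) - 3*log(y + 1) - 2*log(y + 3) - 2*atan(y).
Answer: log(y - 2) - 3*log(y + 1) - 2*log(y + 3) - 2*atan(y).


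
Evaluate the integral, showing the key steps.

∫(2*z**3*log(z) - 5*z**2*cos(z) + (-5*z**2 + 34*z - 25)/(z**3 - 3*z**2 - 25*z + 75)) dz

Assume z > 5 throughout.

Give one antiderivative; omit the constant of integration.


Step 1. Rewrite: now ∫(-5*z**2*cos(z)) dz + ∫(2*z**3*log(z)) dz + ∫((-5*z**2 + 34*z - 25)/(z**3 - 3*z**2 - 25*z + 75)) dz.
Step 2. Decompose ∫((-5*z**2 + 34*z - 25)/(z**3 - 3*z**2 - 25*z + 75)) dz by partial fractions, (-5*z**2 + 34*z - 25)/(z**3 - 3*z**2 - 25*z + 75) = -4/(z + 5) - 2/(z - 3) + 1/(z - 5): now ∫(-5*z**2*cos(z)) dz + ∫(2*z**3*log(z)) dz + ∫(1/(z - 5)) dz + ∫(-2/(z - 3)) dz + ∫(-4/(z + 5)) dz.
Step 3. Evaluate the standard form [assuming z > 5]: now log(z - 5) + ∫(-5*z**2*cos(z)) dz + ∫(2*z**3*log(z)) dz + ∫(-2/(z - 3)) dz + ∫(-4/(z + 5)) dz.
Step 4. Evaluate the standard form [assuming z > -5]: now log(z - 5) - 4*log(z + 5) + ∫(-5*z**2*cos(z)) dz + ∫(2*z**3*log(z)) dz + ∫(-2/(z - 3)) dz.
Step 5. Evaluate the standard form [assuming z > 3]: now log(z - 5) - 2*log(z - 3) - 4*log(z + 5) + ∫(-5*z**2*cos(z)) dz + ∫(2*z**3*log(z)) dz.
Step 6. Integrate ∫(-5*z**2*cos(z)) dz by parts with u = z**2, dv = (-5*cos(z)) dz, so v = -5*sin(z): now -5*z**2*sin(z) + log(z - 5) - 2*log(z - 3) - 4*log(z + 5) + ∫(10*z*sin(z)) dz + ∫(2*z**3*log(z)) dz.
Step 7. Integrate ∫(10*z*sin(z)) dz by parts with u = z, dv = (10*sin(z)) dz, so v = -10*cos(z): now -5*z**2*sin(z) - 10*z*cos(z) + log(z - 5) - 2*log(z - 3) - 4*log(z + 5) + ∫(2*z**3*log(z)) dz + ∫(10*cos(z)) dz.
Step 8. Evaluate the standard form: now -5*z**2*sin(z) - 10*z*cos(z) + log(z - 5) - 2*log(z - 3) - 4*log(z + 5) + 10*sin(z) + ∫(2*z**3*log(z)) dz.
Step 9. Integrate ∫(2*z**3*log(z)) dz by parts with u = log(z), dv = (2*z**3) dz, so v = z**4/2 [assuming z > 0]: now z**4*log(z)/2 - 5*z**2*sin(z) - 10*z*cos(z) + log(z - 5) - 2*log(z - 3) - 4*log(z + 5) + 10*sin(z) + ∫(-z**3/2) dz.
Step 10. Evaluate the standard form: now z**4*log(z)/2 - z**4/8 - 5*z**2*sin(z) - 10*z*cos(z) + log(z - 5) - 2*log(z - 3) - 4*log(z + 5) + 10*sin(z).
Answer: z**4*log(z)/2 - z**4/8 - 5*z**2*sin(z) - 10*z*cos(z) + log(z - 5) - 2*log(z - 3) - 4*log(z + 5) + 10*sin(z).


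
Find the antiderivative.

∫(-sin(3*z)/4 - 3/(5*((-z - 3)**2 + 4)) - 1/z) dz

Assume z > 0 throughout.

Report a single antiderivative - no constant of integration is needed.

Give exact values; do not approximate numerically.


Answer: -log(z) + cos(3*z)/12 - 3*atan(z/2 + 3/2)/10.


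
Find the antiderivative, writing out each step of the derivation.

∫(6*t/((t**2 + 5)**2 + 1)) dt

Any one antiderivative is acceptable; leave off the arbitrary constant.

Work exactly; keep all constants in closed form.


Step 1. Substitute u = t**2 + 5, turning ∫(6*t/((t**2 + 5)**2 + 1)) dt into ∫(3/(u**2 + 1)) du: now ∫(3/(u**2 + 1)) du.
Step 2. Evaluate the standard form: now 3*atan(u).
Step 3. Substitute back u = t**2 + 5: now 3*atan(t**2 + 5).
Answer: 3*atan(t**2 + 5).


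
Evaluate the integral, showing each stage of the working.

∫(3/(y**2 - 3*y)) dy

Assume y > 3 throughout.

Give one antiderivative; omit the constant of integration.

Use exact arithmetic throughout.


Step 1. Decompose ∫(3/(y**2 - 3*y)) dy by partial fractions, 3/(y**2 - 3*y) = 1/(y - 3) - 1/y: now ∫(-1/y) dy + ∫(1/(y - 3)) dy.
Step 2. Evaluate the standard form [assuming y > 3]: now log(y - 3) + ∫(-1/y) dy.
Step 3. Evaluate the standard form [assuming y > 0]: now -log(y) + log(y - 3).
Answer: -log(y) + log(y - 3).


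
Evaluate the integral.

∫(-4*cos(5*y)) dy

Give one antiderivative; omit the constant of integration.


Answer: -4*sin(5*y)/5.


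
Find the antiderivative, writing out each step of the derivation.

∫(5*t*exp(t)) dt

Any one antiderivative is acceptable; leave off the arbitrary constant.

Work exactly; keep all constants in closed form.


Step 1. Integrate ∫(5*t*exp(t)) dt by parts with u = t, dv = (5*exp(t)) dt, so v = 5*exp(t): now 5*t*exp(t) + ∫(-5*exp(t)) dt.
Step 2. Evaluate the standard form: now 5*t*exp(t) - 5*exp(t).
Answer: 5*t*exp(t) - 5*exp(t).


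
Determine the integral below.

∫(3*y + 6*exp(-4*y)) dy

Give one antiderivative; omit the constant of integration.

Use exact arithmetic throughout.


Answer: 3*y**2/2 - 3*exp(-4*y)/2.


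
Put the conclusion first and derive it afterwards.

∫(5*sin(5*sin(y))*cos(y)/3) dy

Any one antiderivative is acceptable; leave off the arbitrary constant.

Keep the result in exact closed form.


The answer is -cos(5*sin(y))/3.
Step 1. Substitute u = sin(y), turning ∫(5*sin(5*sin(y))*cos(y)/3) dy into ∫(5*sin(5*u)/3) du: now ∫(5*sin(5*u)/3) du.
Step 2. Evaluate the standard form: now -cos(5*u)/3.
Step 3. Substitute back u = sin(y): now -cos(5*sin(y))/3.
Answer: -cos(5*sin(y))/3.


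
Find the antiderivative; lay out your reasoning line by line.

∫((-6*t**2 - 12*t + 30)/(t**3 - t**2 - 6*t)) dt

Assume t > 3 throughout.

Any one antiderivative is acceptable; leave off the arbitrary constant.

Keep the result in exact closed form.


Step 1. Decompose ∫((-6*t**2 - 12*t + 30)/(t**3 - t**2 - 6*t)) dt by partial fractions, (-6*t**2 - 12*t + 30)/(t**3 - t**2 - 6*t) = 3/(t + 2) - 4/(t - 3) - 5/t: now ∫(-5/t) dt + ∫(-4/(t - 3)) dt + ∫(3/(t + 2)) dt.
Step 2. Evaluate the standard form [assuming t > -2]: now 3*log(t + 2) + ∫(-5/t) dt + ∫(-4/(t - 3)) dt.
Step 3. Evaluate the standard form [assuming t > 0]: now -5*log(t) + 3*log(t + 2) + ∫(-4/(t - 3)) dt.
Step 4. Evaluate the standard form [assuming t > 3]: now -5*log(t) - 4*log(t - 3) + 3*log(t + 2).
Answer: -5*log(t) - 4*log(t - 3) + 3*log(t + 2).


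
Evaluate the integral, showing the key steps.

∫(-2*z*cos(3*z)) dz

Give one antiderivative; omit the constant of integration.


Step 1. Integrate ∫(-2*z*cos(3*z)) dz by parts with u = z, dv = (-2*cos(3*z)) dz, so v = -2*sin(3*z)/3: now -2*z*sin(3*z)/3 + ∫(2*sin(3*z)/3) dz.
Step 2. Evaluate the standard form: now -2*z*sin(3*z)/3 - 2*cos(3*z)/9.
Answer: -2*z*sin(3*z)/3 - 2*cos(3*z)/9.


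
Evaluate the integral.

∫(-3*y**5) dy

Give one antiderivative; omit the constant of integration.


Answer: -y**6/2.


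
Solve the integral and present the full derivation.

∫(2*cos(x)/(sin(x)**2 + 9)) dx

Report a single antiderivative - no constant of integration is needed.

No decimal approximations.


Step 1. Substitute u = sin(x), turning ∫(2*cos(x)/(sin(x)**2 + 9)) dx into ∫(2/(u**2 + 9)) du: now ∫(2/(u**2 + 9)) du.
Step 2. Evaluate the standard form: now 2*atan(u/3)/3.
Step 3. Substitute back u = sin(x): now 2*atan(sin(x)/3)/3.
Answer: 2*atan(sin(x)/3)/3.


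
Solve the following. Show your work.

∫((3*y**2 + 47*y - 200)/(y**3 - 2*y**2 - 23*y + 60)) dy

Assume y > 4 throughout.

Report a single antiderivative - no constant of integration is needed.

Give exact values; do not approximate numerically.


Step 1. Decompose ∫((3*y**2 + 47*y - 200)/(y**3 - 2*y**2 - 23*y + 60)) dy by partial fractions, (3*y**2 + 47*y - 200)/(y**3 - 2*y**2 - 23*y + 60) = -5/(y + 5) + 4/(y - 3) + 4/(y - 4): now ∫(4/(y - 4)) dy + ∫(4/(y - 3)) dy + ∫(-5/(y + 5)) dy.
Step 2. Evaluate the standard form [assuming y > 4]: now 4*log(y - 4) + ∫(4/(y - 3)) dy + ∫(-5/(y + 5)) dy.
Step 3. Evaluate the standard form [assuming y > -5]: now 4*log(y - 4) - 5*log(y + 5) + ∫(4/(y - 3)) dy.
Step 4. Evaluate the standard form [assuming y > 3]: now 4*log(y - 4) + 4*log(y - 3) - 5*log(y + 5).
Answer: 4*log(y - 4) + 4*log(y - 3) - 5*log(y + 5).


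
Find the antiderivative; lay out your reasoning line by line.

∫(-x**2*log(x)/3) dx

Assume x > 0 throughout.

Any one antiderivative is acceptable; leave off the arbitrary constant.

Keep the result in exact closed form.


Step 1. Integrate ∫(-x**2*log(x)/3) dx by parts with u = log(x), dv = (-x**2/3) dx, so v = -x**3/9 [assuming x > 0]: now -x**3*log(x)/9 + ∫(x**2/9) dx.
Step 2. Evaluate the standard form: now -x**3*log(x)/9 + x**3/27.
Answer: -x**3*log(x)/9 + x**3/27.


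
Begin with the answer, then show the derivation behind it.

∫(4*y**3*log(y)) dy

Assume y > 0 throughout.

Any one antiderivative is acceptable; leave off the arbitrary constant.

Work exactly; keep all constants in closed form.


The answer is y**4*log(y) - y**4/4.
Step 1. Integrate ∫(4*y**3*log(y)) dy by parts with u = log(y), dv = (4*y**3) dy, so v = y**4 [assuming y > 0]: now y**4*log(y) + ∫(-y**3) dy.
Step 2. Evaluate the standard form: now y**4*log(y) - y**4/4.
Answer: y**4*log(y) - y**4/4.


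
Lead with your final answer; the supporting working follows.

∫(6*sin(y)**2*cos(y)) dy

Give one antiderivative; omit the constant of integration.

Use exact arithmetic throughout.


The answer is 2*sin(y)**3.
Step 1. Substitute u = sin(y), turning ∫(6*sin(y)**2*cos(y)) dy into ∫(6*u**2) du: now ∫(6*u**2) du.
Step 2. Evaluate the standard form: now 2*u**3.
Step 3. Substitute back u = sin(y): now 2*sin(y)**3.
Answer: 2*sin(y)**3.


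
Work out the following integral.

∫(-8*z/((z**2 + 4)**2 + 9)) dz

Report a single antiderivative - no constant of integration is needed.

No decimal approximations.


Answer: -4*atan(z**2/3 + 4/3)/3.


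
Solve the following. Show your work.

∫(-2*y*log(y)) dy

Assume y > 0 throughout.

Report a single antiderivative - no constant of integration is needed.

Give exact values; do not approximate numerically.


Step 1. Integrate ∫(-2*y*log(y)) dy by parts with u = log(y), dv = (-2*y) dy, so v = -y**2 [assuming y > 0]: now -y**2*log(y) + ∫(y) dy.
Step 2. Evaluate the standard form: now -y**2*log(y) + y**2/2.
Answer: -y**2*log(y) + y**2/2.


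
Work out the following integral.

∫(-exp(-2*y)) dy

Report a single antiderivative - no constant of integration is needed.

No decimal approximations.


Answer: exp(-2*y)/2.


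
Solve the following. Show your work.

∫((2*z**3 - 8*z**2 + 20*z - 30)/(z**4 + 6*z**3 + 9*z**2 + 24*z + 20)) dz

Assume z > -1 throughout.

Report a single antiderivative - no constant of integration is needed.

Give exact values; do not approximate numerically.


Step 1. Decompose ∫((2*z**3 - 8*z**2 + 20*z - 30)/(z**4 + 6*z**3 + 9*z**2 + 24*z + 20)) dz by partial fractions, (2*z**3 - 8*z**2 + 20*z - 30)/(z**4 + 6*z**3 + 9*z**2 + 24*z + 20) = 2/(z**2 + 4) + 5/(z + 5) - 3/(z + 1): now ∫(-3/(z + 1)) dz + ∫(5/(z + 5)) dz + ∫(2/(z**2 + 4)) dz.
Step 2. Evaluate the standard form [assuming z > -1]: now -3*log(z + 1) + ∫(5/(z + 5)) dz + ∫(2/(z**2 + 4)) dz.
Step 3. Evaluate the standard form [assuming z > -5]: now -3*log(z + 1) + 5*log(z + 5) + ∫(2/(z**2 + 4)) dz.
Step 4. Evaluate the standard form: now -3*log(z + 1) + 5*log(z + 5) + atan(z/2).
Answer: -3*log(z + 1) + 5*log(z + 5) + atan(z/2).


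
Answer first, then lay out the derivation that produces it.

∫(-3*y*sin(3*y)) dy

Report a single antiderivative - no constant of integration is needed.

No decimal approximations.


The answer is y*cos(3*y) - sin(3*y)/3.
Step 1. Integrate ∫(-3*y*sin(3*y)) dy by parts with u = y, dv = (-3*sin(3*y)) dy, so v = cos(3*y): now y*cos(3*y) + ∫(-cos(3*y)) dy.
Step 2. Evaluate the standard form: now y*cos(3*y) - sin(3*y)/3.
Answer: y*cos(3*y) - sin(3*y)/3.


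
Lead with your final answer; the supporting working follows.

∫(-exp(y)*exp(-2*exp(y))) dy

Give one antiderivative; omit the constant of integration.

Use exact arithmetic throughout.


The answer is exp(-2*exp(y))/2.
Step 1. Substitute u = exp(y), turning ∫(-exp(y)*exp(-2*exp(y))) dy into ∫(-exp(-2*u)) du: now ∫(-exp(-2*u)) du.
Step 2. Evaluate the standard form: now exp(-2*u)/2.
Step 3. Substitute back u = exp(y): now exp(-2*exp(y))/2.
Answer: exp(-2*exp(y))/2.


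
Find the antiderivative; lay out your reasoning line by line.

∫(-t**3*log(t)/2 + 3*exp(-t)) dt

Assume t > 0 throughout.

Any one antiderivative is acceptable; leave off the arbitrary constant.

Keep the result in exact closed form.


Step 1. Rewrite: now ∫(-t**3*log(t)/2) dt + ∫(3*exp(-t)) dt.
Step 2. Integrate ∫(-t**3*log(t)/2) dt by parts with u = log(t), dv = (-t**3/2) dt, so v = -t**4/8 [assuming t > 0]: now -t**4*log(t)/8 + ∫(t**3/8) dt + ∫(3*exp(-t)) dt.
Step 3. Evaluate the standard form: now -t**4*log(t)/8 + t**4/32 + ∫(3*exp(-t)) dt.
Step 4. Evaluate the standard form: now -t**4*log(t)/8 + t**4/32 - 3*exp(-t).
Answer: -t**4*log(t)/8 + t**4/32 - 3*exp(-t).


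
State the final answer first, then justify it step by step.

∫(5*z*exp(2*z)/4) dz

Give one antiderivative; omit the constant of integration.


The answer is 5*z*exp(2*z)/8 - 5*exp(2*z)/16.
Step 1. Integrate ∫(5*z*exp(2*z)/4) dz by parts with u = z, dv = (5*exp(2*z)/4) dz, so v = 5*exp(2*z)/8: now 5*z*exp(2*z)/8 + ∫(-5*exp(2*z)/8) dz.
Step 2. Evaluate the standard form: now 5*z*exp(2*z)/8 - 5*exp(2*z)/16.
Answer: 5*z*exp(2*z)/8 - 5*exp(2*z)/16.


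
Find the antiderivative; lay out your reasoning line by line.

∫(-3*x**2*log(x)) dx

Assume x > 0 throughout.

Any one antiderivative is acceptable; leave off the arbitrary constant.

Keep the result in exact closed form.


Step 1. Integrate ∫(-3*x**2*log(x)) dx by parts with u = log(x), dv = (-3*x**2) dx, so v = -x**3 [assuming x > 0]: now -x**3*log(x) + ∫(x**2) dx.
Step 2. Evaluate the standard form: now -x**3*log(x) + x**3/3.
Answer: -x**3*log(x) + x**3/3.


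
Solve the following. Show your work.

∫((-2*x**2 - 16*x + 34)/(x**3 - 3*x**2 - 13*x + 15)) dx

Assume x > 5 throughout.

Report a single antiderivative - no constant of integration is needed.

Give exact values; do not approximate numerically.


Step 1. Decompose ∫((-2*x**2 - 16*x + 34)/(x**3 - 3*x**2 - 13*x + 15)) dx by partial fractions, (-2*x**2 - 16*x + 34)/(x**3 - 3*x**2 - 13*x + 15) = 2/(x + 3) - 1/(x - 1) - 3/(x - 5): now ∫(-3/(x - 5)) dx + ∫(-1/(x - 1)) dx + ∫(2/(x + 3)) dx.
Step 2. Evaluate the standard form [assuming x > -3]: now 2*log(x + 3) + ∫(-3/(x - 5)) dx + ∫(-1/(x - 1)) dx.
Step 3. Evaluate the standard form [assuming x > 5]: now -3*log(x - 5) + 2*log(x + 3) + ∫(-1/(x - 1)) dx.
Step 4. Evaluate the standard form [assuming x > 1]: now -3*log(x - 5) - log(x - 1) + 2*log(x + 3).
Answer: -3*log(x - 5) - log(x - 1) + 2*log(x + 3).


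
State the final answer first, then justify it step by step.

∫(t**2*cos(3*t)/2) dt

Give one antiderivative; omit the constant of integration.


The answer is t**2*sin(3*t)/6 + t*cos(3*t)/9 - sin(3*t)/27.
Step 1. Integrate ∫(t**2*cos(3*t)/2) dt by parts with u = t**2, dv = (cos(3*t)/2) dt, so v = sin(3*t)/6: now t**2*sin(3*t)/6 + ∫(-t*sin(3*t)/3) dt.
Step 2. Integrate ∫(-t*sin(3*t)/3) dt by parts with u = t, dv = (-sin(3*t)/3) dt, so v = cos(3*t)/9: now t**2*sin(3*t)/6 + t*cos(3*t)/9 + ∫(-cos(3*t)/9) dt.
Step 3. Evaluate the standard form: now t**2*sin(3*t)/6 + t*cos(3*t)/9 - sin(3*t)/27.
Answer: t**2*sin(3*t)/6 + t*cos(3*t)/9 - sin(3*t)/27.


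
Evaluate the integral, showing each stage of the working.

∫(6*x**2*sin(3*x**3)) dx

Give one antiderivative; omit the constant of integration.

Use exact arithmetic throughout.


Step 1. Substitute u = x**3, turning ∫(6*x**2*sin(3*x**3)) dx into ∫(2*sin(3*u)) du: now ∫(2*sin(3*u)) du.
Step 2. Evaluate the standard form: now -2*cos(3*u)/3.
Step 3. Substitute back u = x**3: now -2*cos(3*x**3)/3.
Answer: -2*cos(3*x**3)/3.


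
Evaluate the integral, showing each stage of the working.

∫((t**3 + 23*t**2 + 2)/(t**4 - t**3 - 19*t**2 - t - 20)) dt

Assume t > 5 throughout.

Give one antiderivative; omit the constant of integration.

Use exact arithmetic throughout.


Step 1. Decompose ∫((t**3 + 23*t**2 + 2)/(t**4 - t**3 - 19*t**2 - t - 20)) dt by partial fractions, (t**3 + 23*t**2 + 2)/(t**4 - t**3 - 19*t**2 - t - 20) = 1/(t**2 + 1) - 2/(t + 4) + 3/(t - 5): now ∫(3/(t - 5)) dt + ∫(-2/(t + 4)) dt + ∫(1/(t**2 + 1)) dt.
Step 2. Evaluate the standard form [assuming t > -4]: now -2*log(t + 4) + ∫(3/(t - 5)) dt + ∫(1/(t**2 + 1)) dt.
Step 3. Evaluate the standard form [assuming t > 5]: now 3*log(t - 5) - 2*log(t + 4) + ∫(1/(t**2 + 1)) dt.
Step 4. Evaluate the standard form: now 3*log(t - 5) - 2*log(t + 4) + atan(t).
Answer: 3*log(t - 5) - 2*log(t + 4) + atan(t).


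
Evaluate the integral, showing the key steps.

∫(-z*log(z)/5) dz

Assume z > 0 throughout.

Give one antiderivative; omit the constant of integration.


Step 1. Integrate ∫(-z*log(z)/5) dz by parts with u = log(z), dv = (-z/5) dz, so v = -z**2/10 [assuming z > 0]: now -z**2*log(z)/10 + ∫(z/10) dz.
Step 2. Evaluate the standard form: now -z**2*log(z)/10 + z**2/20.
Answer: -z**2*log(z)/10 + z**2/20.


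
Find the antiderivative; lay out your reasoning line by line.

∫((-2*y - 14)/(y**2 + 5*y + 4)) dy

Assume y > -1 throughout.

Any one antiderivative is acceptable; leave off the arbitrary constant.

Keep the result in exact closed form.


Step 1. Decompose ∫((-2*y - 14)/(y**2 + 5*y + 4)) dy by partial fractions, (-2*y - 14)/(y**2 + 5*y + 4) = 2/(y + 4) - 4/(y + 1): now ∫(-4/(y + 1)) dy + ∫(2/(y + 4)) dy.
Step 2. Evaluate the standard form [assuming y > -4]: now 2*log(y + 4) + ∫(-4/(y + 1)) dy.
Step 3. Evaluate the standard form [assuming y > -1]: now -4*log(y + 1) + 2*log(y + 4).
Answer: -4*log(y + 1) + 2*log(y + 4).


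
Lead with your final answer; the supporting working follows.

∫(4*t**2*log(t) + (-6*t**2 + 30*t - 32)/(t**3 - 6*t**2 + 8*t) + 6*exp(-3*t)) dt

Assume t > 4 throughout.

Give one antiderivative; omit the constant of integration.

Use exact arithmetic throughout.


The answer is 4*t**3*log(t)/3 - 4*t**3/9 - 4*log(t) - log(t - 4) - log(t - 2) - 2*exp(-3*t).
Step 1. Rewrite: now ∫(4*t**2*log(t)) dt + ∫((-6*t**2 + 30*t - 32)/(t**3 - 6*t**2 + 8*t)) dt + ∫(6*exp(-3*t)) dt.
Step 2. Integrate ∫(4*t**2*log(t)) dt by parts with u = log(t), dv = (4*t**2) dt, so v = 4*t**3/3 [assuming t > 0]: now 4*t**3*log(t)/3 + ∫(-4*t**2/3) dt + ∫((-6*t**2 + 30*t - 32)/(t**3 - 6*t**2 + 8*t)) dt + ∫(6*exp(-3*t)) dt.
Step 3. Evaluate the standard form: now 4*t**3*log(t)/3 - 4*t**3/9 + ∫((-6*t**2 + 30*t - 32)/(t**3 - 6*t**2 + 8*t)) dt + ∫(6*exp(-3*t)) dt.
Step 4. Decompose ∫((-6*t**2 + 30*t - 32)/(t**3 - 6*t**2 + 8*t)) dt by partial fractions, (-6*t**2 + 30*t - 32)/(t**3 - 6*t**2 + 8*t) = -1/(t - 2) - 1/(t - 4) - 4/t: now 4*t**3*log(t)/3 - 4*t**3/9 + ∫(-4/t) dt + ∫(-1/(t - 4)) dt + ∫(-1/(t - 2)) dt + ∫(6*exp(-3*t)) dt.
Step 5. Evaluate the standard form [assuming t > 0]: now 4*t**3*log(t)/3 - 4*t**3/9 - 4*log(t) + ∫(-1/(t - 4)) dt + ∫(-1/(t - 2)) dt + ∫(6*exp(-3*t)) dt.
Step 6. Evaluate the standard form [assuming t > 2]: now 4*t**3*log(t)/3 - 4*t**3/9 - 4*log(t) - log(t - 2) + ∫(-1/(t - 4)) dt + ∫(6*exp(-3*t)) dt.
Step 7. Evaluate the standard form [assuming t > 4]: now 4*t**3*log(t)/3 - 4*t**3/9 - 4*log(t) - log(t - 4) - log(t - 2) + ∫(6*exp(-3*t)) dt.
Step 8. Evaluate the standard form: now 4*t**3*log(t)/3 - 4*t**3/9 - 4*log(t) - log(t - 4) - log(t - 2) - 2*exp(-3*t).
Answer: 4*t**3*log(t)/3 - 4*t**3/9 - 4*log(t) - log(t - 4) - log(t - 2) - 2*exp(-3*t).


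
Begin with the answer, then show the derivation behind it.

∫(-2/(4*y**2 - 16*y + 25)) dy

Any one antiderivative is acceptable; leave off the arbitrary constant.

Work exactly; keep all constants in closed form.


The answer is -atan(2*y/3 - 4/3)/3.
Step 1. Substitute u = 4 - 2*y, turning ∫(-2/(4*y**2 - 16*y + 25)) dy into ∫(1/(u**2 + 9)) du: now ∫(1/(u**2 + 9)) du.
Step 2. Evaluate the standard form: now atan(u/3)/3.
Step 3. Substitute back u = 4 - 2*y: now -atan(2*y/3 - 4/3)/3.
Answer: -atan(2*y/3 - 4/3)/3.


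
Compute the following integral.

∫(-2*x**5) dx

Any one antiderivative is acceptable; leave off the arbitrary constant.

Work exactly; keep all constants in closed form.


Answer: -x**6/3.


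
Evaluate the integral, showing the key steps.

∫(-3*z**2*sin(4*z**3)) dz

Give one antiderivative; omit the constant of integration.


Step 1. Substitute u = z**3, turning ∫(-3*z**2*sin(4*z**3)) dz into ∫(-sin(4*u)) du: now ∫(-sin(4*u)) du.
Step 2. Evaluate the standard form: now cos(4*u)/4.
Step 3. Substitute back u = z**3: now cos(4*z**3)/4.
Answer: cos(4*z**3)/4.


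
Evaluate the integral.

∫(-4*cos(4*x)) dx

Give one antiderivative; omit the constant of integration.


Answer: -sin(4*x).


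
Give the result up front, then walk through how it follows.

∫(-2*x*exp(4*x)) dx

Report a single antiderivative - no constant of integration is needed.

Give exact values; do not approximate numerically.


The answer is -x*exp(4*x)/2 + exp(4*x)/8.
Step 1. Integrate ∫(-2*x*exp(4*x)) dx by parts with u = x, dv = (-2*exp(4*x)) dx, so v = -exp(4*x)/2: now -x*exp(4*x)/2 + ∫(exp(4*x)/2) dx.
Step 2. Evaluate the standard form: now -x*exp(4*x)/2 + exp(4*x)/8.
Answer: -x*exp(4*x)/2 + exp(4*x)/8.


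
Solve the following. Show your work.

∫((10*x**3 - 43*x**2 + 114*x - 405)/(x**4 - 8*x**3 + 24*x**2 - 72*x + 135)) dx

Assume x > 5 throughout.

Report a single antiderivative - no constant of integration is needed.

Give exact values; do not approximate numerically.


Step 1. Decompose ∫((10*x**3 - 43*x**2 + 114*x - 405)/(x**4 - 8*x**3 + 24*x**2 - 72*x + 135)) dx by partial fractions, (10*x**3 - 43*x**2 + 114*x - 405)/(x**4 - 8*x**3 + 24*x**2 - 72*x + 135) = -3/(x**2 + 9) + 5/(x - 3) + 5/(x - 5): now ∫(5/(x - 5)) dx + ∫(5/(x - 3)) dx + ∫(-3/(x**2 + 9)) dx.
Step 2. Evaluate the standard form [assuming x > 3]: now 5*log(x - 3) + ∫(5/(x - 5)) dx + ∫(-3/(x**2 + 9)) dx.
Step 3. Evaluate the standard form [assuming x > 5]: now 5*log(x - 5) + 5*log(x - 3) + ∫(-3/(x**2 + 9)) dx.
Step 4. Evaluate the standard form: now 5*log(x - 5) + 5*log(x - 3) - atan(x/3).
Answer: 5*log(x - 5) + 5*log(x - 3) - atan(x/3).


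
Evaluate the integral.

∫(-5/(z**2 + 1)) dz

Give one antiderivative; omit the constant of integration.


Answer: -5*atan(z).
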